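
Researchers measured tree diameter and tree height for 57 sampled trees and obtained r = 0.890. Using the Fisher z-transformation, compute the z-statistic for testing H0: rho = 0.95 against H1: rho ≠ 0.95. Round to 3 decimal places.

-3.012

Fisher z: atanh(0.890) = 1.421926, atanh(0.95) = 1.831781
z = (z_r − z_0)·√(n−3) = (1.421926 − 1.831781)·√54 = -0.409855 · 7.348469 = -3.012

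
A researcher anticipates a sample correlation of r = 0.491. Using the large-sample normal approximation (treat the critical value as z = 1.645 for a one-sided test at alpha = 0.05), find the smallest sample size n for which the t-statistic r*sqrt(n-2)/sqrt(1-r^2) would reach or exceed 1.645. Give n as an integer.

11

Need r·√(n−2)/√(1−r²) ≥ 1.645
√(n−2) ≥ 1.645·√(1−0.241081) / 0.491 = 1.645·0.871160 / 0.491 = 2.9187
n−2 ≥ 8.5188  ⇒  n ≥ 10.5188
Smallest integer n = 11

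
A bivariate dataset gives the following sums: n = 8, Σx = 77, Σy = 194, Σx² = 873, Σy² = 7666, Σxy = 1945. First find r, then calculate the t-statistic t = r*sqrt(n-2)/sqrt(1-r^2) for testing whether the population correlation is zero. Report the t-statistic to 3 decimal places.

Numerator: nΣxy − (Σx)(Σy) = 8·1945 − (77)(194) = 622
Denominator: √[(nΣx²−(Σx)²)(nΣy²−(Σy)²)]
  nΣx²−(Σx)² = 8·873 − 5929 = 1055;  nΣy²−(Σy)² = 8·7666 − 37636 = 23692
  √(1055·23692) = √24995060 = 4999.5060
r = 622 / 4999.5060 = 0.1244
t = r·√(n−2)/√(1−r²) = 0.1244·√6 / √(1−0.015475) = 0.304717 / 0.992232 = 0.307

0.307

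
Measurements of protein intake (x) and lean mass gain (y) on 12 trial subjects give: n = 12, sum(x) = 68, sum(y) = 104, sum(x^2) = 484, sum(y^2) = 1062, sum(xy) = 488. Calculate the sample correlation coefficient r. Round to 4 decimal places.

-0.8048

S_xy = nΣxy − ΣxΣy = 12·488 − 68·104 = 5856 − 7072 = -1216
S_xx = nΣx² − (Σx)² = 12·484 − 68² = 5808 − 4624 = 1184
S_yy = nΣy² − (Σy)² = 12·1062 − 104² = 12744 − 10816 = 1928
r = S_xy / √(S_xx·S_yy) = -1216 / √(1184·1928) = -1216 / √2282752 = -1216 / 1510.8779 = -0.8048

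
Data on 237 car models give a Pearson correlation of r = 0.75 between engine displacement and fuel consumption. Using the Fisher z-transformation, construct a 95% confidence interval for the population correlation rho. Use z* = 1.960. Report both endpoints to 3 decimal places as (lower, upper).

Fisher z: z_r = atanh(r) = ½·ln((1+0.75)/(1−0.75)) = 0.972955
SE(z) = 1/√(n−3) = 1/√234 = 0.065372
95% ⇒ z* = 1.960; margin = 1.960·0.065372 = 0.128129
CI on z-scale: (0.844826, 1.101084)
Back-transform: tanh(0.844826) = 0.688357, tanh(1.101084) = 0.800888

(0.688, 0.801)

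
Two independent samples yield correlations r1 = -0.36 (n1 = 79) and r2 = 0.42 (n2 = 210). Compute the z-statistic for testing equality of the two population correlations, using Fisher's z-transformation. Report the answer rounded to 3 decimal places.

-6.148

Fisher z-transforms: z1 = atanh(-0.36) = -0.376886, z2 = atanh(0.42) = 0.447692; difference d = -0.824578
Var(d) = 1/76 + 1/207 = 0.0131579 + 0.0048309 = 0.0179888
z = d/√Var(d) = -0.824578 / √0.0179888 = -0.824578 / 0.134122 = -6.148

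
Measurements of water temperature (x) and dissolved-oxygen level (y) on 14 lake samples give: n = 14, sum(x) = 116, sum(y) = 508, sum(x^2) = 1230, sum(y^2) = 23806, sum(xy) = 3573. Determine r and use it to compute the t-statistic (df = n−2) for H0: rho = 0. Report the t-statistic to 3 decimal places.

Numerator: nΣxy − (Σx)(Σy) = 14·3573 − (116)(508) = -8906
Denominator: √[(nΣx²−(Σx)²)(nΣy²−(Σy)²)]
  nΣx²−(Σx)² = 14·1230 − 13456 = 3764;  nΣy²−(Σy)² = 14·23806 − 258064 = 75220
  √(3764·75220) = √283128080 = 16826.4102
r = -8906 / 16826.4102 = -0.5293
t = r·√(n−2)/√(1−r²) = -0.5293·√12 / √(1−0.280158) = -1.833549 / 0.848435 = -2.161

-2.161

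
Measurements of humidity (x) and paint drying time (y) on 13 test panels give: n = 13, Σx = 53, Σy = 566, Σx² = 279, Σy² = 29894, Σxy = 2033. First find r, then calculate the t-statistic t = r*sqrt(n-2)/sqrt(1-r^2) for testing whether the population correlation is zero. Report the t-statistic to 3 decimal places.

-1.803

Numerator: nΣxy − (Σx)(Σy) = 13·2033 − (53)(566) = -3569
Denominator: √[(nΣx²−(Σx)²)(nΣy²−(Σy)²)]
  nΣx²−(Σx)² = 13·279 − 2809 = 818;  nΣy²−(Σy)² = 13·29894 − 320356 = 68266
  √(818·68266) = √55841588 = 7472.7229
r = -3569 / 7472.7229 = -0.4776
t = r·√(n−2)/√(1−r²) = -0.4776·√11 / √(1−0.228102) = -1.584020 / 0.878577 = -1.803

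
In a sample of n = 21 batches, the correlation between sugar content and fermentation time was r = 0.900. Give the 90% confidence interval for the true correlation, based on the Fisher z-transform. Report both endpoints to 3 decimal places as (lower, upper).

Fisher z: z_r = atanh(r) = ½·ln((1+0.900)/(1−0.900)) = 1.472219
SE(z) = 1/√(n−3) = 1/√18 = 0.235702
90% ⇒ z* = 1.645; margin = 1.645·0.235702 = 0.387730
CI on z-scale: (1.084489, 1.859949)
Back-transform: tanh(1.084489) = 0.794858, tanh(1.859949) = 0.952674

(0.795, 0.953)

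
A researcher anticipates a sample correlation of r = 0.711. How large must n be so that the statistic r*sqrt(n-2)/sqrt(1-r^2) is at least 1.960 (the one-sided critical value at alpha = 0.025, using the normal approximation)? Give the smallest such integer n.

r√(n−2)/√(1−r²) ≥ 1.960  ⇔  n−2 ≥ (1.960)²·(1−r²)/r²
(1−r²)/r² = (1−0.505521)/0.505521 = 0.9782
n ≥ 2 + 3.8416·0.9782 = 2 + 3.7579 = 5.7579
⌈5.7579⌉ = 6

6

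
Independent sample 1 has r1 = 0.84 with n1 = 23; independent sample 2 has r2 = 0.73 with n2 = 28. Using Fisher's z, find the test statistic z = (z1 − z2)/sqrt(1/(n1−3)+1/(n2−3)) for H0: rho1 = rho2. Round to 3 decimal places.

z1 = atanh(0.84) = 1.221174,  z2 = atanh(0.73) = 0.928727
SE = √(1/(n1−3) + 1/(n2−3)) = √(1/20 + 1/25) = √(0.0500000 + 0.0400000) = √0.0900000 = 0.300000
z = (z1 − z2)/SE = (1.221174 − 0.928727) / 0.300000 = 0.292447 / 0.300000 = 0.975

0.975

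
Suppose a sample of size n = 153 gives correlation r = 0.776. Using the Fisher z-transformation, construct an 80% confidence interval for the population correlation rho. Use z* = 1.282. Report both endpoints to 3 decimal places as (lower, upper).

Fisher z: z_r = atanh(r) = ½·ln((1+0.776)/(1−0.776)) = 1.035236
SE(z) = 1/√(n−3) = 1/√150 = 0.081650
80% ⇒ z* = 1.282; margin = 1.282·0.081650 = 0.104675
CI on z-scale: (0.930561, 1.139911)
Back-transform: tanh(0.930561) = 0.730855, tanh(1.139911) = 0.814384

(0.731, 0.814)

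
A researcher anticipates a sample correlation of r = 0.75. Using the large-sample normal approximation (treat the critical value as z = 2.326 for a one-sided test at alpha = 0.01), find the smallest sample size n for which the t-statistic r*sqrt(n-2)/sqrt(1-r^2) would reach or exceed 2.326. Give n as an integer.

r√(n−2)/√(1−r²) ≥ 2.326  ⇔  n−2 ≥ (2.326)²·(1−r²)/r²
(1−r²)/r² = (1−0.5625)/0.5625 = 0.7778
n ≥ 2 + 5.410276·0.7778 = 2 + 4.2081 = 6.2081
⌈6.2081⌉ = 7

7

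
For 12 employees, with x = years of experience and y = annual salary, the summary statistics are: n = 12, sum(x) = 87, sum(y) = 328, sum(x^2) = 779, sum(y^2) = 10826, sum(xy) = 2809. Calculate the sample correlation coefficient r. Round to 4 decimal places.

0.8206

S_xy = nΣxy − ΣxΣy = 12·2809 − 87·328 = 33708 − 28536 = 5172
S_xx = nΣx² − (Σx)² = 12·779 − 87² = 9348 − 7569 = 1779
S_yy = nΣy² − (Σy)² = 12·10826 − 328² = 129912 − 107584 = 22328
r = S_xy / √(S_xx·S_yy) = 5172 / √(1779·22328) = 5172 / √39721512 = 5172 / 6302.5005 = 0.8206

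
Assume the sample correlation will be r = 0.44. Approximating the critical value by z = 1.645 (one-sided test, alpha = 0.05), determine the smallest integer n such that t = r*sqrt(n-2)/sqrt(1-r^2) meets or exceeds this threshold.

14

r√(n−2)/√(1−r²) ≥ 1.645  ⇔  n−2 ≥ (1.645)²·(1−r²)/r²
(1−r²)/r² = (1−0.1936)/0.1936 = 4.1653
n ≥ 2 + 2.706025·4.1653 = 2 + 11.2714 = 13.2714
⌈13.2714⌉ = 14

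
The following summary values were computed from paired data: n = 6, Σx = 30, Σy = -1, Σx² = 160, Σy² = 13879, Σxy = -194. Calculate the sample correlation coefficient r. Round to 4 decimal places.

-0.5073

S_xy = nΣxy − ΣxΣy = 6·(-194) − 30·(-1) = -1164 − (-30) = -1134
S_xx = nΣx² − (Σx)² = 6·160 − 30² = 960 − 900 = 60
S_yy = nΣy² − (Σy)² = 6·13879 − (-1)² = 83274 − 1 = 83273
r = S_xy / √(S_xx·S_yy) = -1134 / √(60·83273) = -1134 / √4996380 = -1134 / 2235.2584 = -0.5073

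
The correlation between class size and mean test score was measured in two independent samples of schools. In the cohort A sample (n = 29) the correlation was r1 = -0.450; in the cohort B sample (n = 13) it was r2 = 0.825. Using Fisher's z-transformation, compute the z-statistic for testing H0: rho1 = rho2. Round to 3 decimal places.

-4.453

Fisher z-transforms: z1 = atanh(-0.450) = -0.484700, z2 = atanh(0.825) = 1.172275; difference d = -1.656975
Var(d) = 1/26 + 1/10 = 0.0384615 + 0.1000000 = 0.1384615
z = d/√Var(d) = -1.656975 / √0.1384615 = -1.656975 / 0.372104 = -4.453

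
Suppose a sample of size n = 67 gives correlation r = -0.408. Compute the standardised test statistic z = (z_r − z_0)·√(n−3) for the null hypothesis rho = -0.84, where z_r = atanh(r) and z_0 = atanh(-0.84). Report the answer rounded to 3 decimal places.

6.304

z_r = atanh(-0.408) = -0.433209,  z_0 = atanh(-0.84) = -1.221174
SE = 1/√(n−3) = 1/√64 = 0.125000
z = (z_r − z_0)/SE = (-0.433209 − (-1.221174)) / 0.125000 = 0.787965 / 0.125000 = 6.304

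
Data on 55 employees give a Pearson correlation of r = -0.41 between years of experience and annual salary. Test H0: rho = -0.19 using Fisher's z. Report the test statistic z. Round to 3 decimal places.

-1.754

Fisher z: atanh(-0.41) = -0.435611, atanh(-0.19) = -0.192337
z = (z_r − z_0)·√(n−3) = (-0.435611 − (-0.192337))·√52 = -0.243274 · 7.211103 = -1.754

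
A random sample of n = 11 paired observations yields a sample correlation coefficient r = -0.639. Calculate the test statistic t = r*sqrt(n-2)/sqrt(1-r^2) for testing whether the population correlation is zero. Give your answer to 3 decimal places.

t = r·√(n−2) / √(1−r²) with r = -0.639, n = 11
  = -0.639·√9 / √(1 − 0.408321)
  = -0.639·3.000000 / 0.769207
  = -1.917000 / 0.769207 = -2.492

-2.492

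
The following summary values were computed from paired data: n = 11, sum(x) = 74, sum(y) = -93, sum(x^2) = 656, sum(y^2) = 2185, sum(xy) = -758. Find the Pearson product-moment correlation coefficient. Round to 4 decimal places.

-0.2814

S_xy = nΣxy − ΣxΣy = 11·(-758) − 74·(-93) = -8338 − (-6882) = -1456
S_xx = nΣx² − (Σx)² = 11·656 − 74² = 7216 − 5476 = 1740
S_yy = nΣy² − (Σy)² = 11·2185 − (-93)² = 24035 − 8649 = 15386
r = S_xy / √(S_xx·S_yy) = -1456 / √(1740·15386) = -1456 / √26771640 = -1456 / 5174.1318 = -0.2814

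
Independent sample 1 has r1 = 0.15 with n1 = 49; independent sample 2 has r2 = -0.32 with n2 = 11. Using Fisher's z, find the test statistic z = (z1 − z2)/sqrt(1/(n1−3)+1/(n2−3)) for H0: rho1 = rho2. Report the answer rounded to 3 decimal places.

1.260

Fisher z-transforms: z1 = atanh(0.15) = 0.151140, z2 = atanh(-0.32) = -0.331647; difference d = 0.482787
Var(d) = 1/46 + 1/8 = 0.0217391 + 0.1250000 = 0.1467391
z = d/√Var(d) = 0.482787 / √0.1467391 = 0.482787 / 0.383065 = 1.260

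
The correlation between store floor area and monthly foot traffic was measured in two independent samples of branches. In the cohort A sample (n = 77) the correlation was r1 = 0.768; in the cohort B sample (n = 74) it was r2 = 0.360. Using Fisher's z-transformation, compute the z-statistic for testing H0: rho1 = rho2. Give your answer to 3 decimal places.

3.844

z1 = atanh(0.768) = 1.015433,  z2 = atanh(0.360) = 0.376886
SE = √(1/(n1−3) + 1/(n2−3)) = √(1/74 + 1/71) = √(0.0135135 + 0.0140845) = √0.0275980 = 0.166126
z = (z1 − z2)/SE = (1.015433 − 0.376886) / 0.166126 = 0.638547 / 0.166126 = 3.844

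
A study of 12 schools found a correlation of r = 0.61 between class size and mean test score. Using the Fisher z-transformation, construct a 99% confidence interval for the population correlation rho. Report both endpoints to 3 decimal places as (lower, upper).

(-0.149, 0.917)

Fisher z: z_r = atanh(r) = ½·ln((1+0.61)/(1−0.61)) = 0.708921
SE(z) = 1/√(n−3) = 1/√9 = 0.333333
99% ⇒ z* = 2.576; margin = 2.576·0.333333 = 0.858666
CI on z-scale: (-0.149745, 1.567587)
Back-transform: tanh(-0.149745) = -0.148636, tanh(1.567587) = 0.916641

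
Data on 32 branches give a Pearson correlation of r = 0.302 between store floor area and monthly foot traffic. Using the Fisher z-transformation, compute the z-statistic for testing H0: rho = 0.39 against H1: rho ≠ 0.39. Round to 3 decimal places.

-0.539

Fisher z: atanh(0.302) = 0.311719, atanh(0.39) = 0.411800
z = (z_r − z_0)·√(n−3) = (0.311719 − 0.411800)·√29 = -0.100081 · 5.385165 = -0.539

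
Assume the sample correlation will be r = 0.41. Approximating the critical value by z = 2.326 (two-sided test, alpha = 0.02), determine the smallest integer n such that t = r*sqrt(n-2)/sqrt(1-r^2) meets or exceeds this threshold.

Need r·√(n−2)/√(1−r²) ≥ 2.326
√(n−2) ≥ 2.326·√(1−0.1681) / 0.41 = 2.326·0.912086 / 0.41 = 5.1744
n−2 ≥ 26.7744  ⇒  n ≥ 28.7744
Smallest integer n = 29

29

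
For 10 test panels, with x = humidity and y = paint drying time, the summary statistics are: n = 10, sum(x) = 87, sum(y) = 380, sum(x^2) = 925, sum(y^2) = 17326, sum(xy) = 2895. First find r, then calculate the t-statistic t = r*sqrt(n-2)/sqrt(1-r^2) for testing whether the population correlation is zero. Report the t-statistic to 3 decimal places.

-2.067

Numerator: nΣxy − (Σx)(Σy) = 10·2895 − (87)(380) = -4110
Denominator: √[(nΣx²−(Σx)²)(nΣy²−(Σy)²)]
  nΣx²−(Σx)² = 10·925 − 7569 = 1681;  nΣy²−(Σy)² = 10·17326 − 144400 = 28860
  √(1681·28860) = √48513660 = 6965.1748
r = -4110 / 6965.1748 = -0.5901
t = r·√(n−2)/√(1−r²) = -0.5901·√8 / √(1−0.348218) = -1.669055 / 0.807330 = -2.067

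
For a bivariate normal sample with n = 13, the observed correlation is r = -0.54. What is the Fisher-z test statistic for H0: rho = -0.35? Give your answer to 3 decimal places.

-0.755

Fisher z: atanh(-0.54) = -0.604156, atanh(-0.35) = -0.365444
z = (z_r − z_0)·√(n−3) = (-0.604156 − (-0.365444))·√10 = -0.238712 · 3.162278 = -0.755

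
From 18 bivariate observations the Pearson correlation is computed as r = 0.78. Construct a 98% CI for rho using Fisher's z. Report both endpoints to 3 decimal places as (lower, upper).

Fisher z: z_r = atanh(r) = ½·ln((1+0.78)/(1−0.78)) = 1.045371
SE(z) = 1/√(n−3) = 1/√15 = 0.258199
98% ⇒ z* = 2.326; margin = 2.326·0.258199 = 0.600571
CI on z-scale: (0.444800, 1.645942)
Back-transform: tanh(0.444800) = 0.417615, tanh(1.645942) = 0.928299

(0.418, 0.928)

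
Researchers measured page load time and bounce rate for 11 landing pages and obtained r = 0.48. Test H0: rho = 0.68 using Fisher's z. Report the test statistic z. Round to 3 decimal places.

z_r = atanh(0.48) = 0.522984,  z_0 = atanh(0.68) = 0.829114
SE = 1/√(n−3) = 1/√8 = 0.353553
z = (z_r − z_0)/SE = (0.522984 − 0.829114) / 0.353553 = -0.306130 / 0.353553 = -0.866

-0.866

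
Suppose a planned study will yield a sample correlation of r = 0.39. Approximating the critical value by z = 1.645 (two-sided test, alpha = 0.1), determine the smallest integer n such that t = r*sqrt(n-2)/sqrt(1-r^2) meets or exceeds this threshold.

Need r·√(n−2)/√(1−r²) ≥ 1.645
√(n−2) ≥ 1.645·√(1−0.1521) / 0.39 = 1.645·0.920815 / 0.39 = 3.8840
n−2 ≥ 15.0855  ⇒  n ≥ 17.0855
Smallest integer n = 18

18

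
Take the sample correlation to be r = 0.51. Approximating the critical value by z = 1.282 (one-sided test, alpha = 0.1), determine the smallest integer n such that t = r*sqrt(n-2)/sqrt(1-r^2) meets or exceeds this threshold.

Need r·√(n−2)/√(1−r²) ≥ 1.282
√(n−2) ≥ 1.282·√(1−0.2601) / 0.51 = 1.282·0.860174 / 0.51 = 2.1622
n−2 ≥ 4.6751  ⇒  n ≥ 6.6751
Smallest integer n = 7

7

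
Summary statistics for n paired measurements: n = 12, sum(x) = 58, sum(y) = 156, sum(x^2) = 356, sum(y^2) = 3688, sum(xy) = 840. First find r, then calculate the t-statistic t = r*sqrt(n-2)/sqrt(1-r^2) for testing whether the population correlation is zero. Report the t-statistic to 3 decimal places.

0.791

S_xy = nΣxy − ΣxΣy = 12·840 − 58·156 = 10080 − 9048 = 1032
S_xx = nΣx² − (Σx)² = 12·356 − 58² = 4272 − 3364 = 908
S_yy = nΣy² − (Σy)² = 12·3688 − 156² = 44256 − 24336 = 19920
r = S_xy / √(S_xx·S_yy) = 1032 / √(908·19920) = 1032 / √18087360 = 1032 / 4252.9237 = 0.2427
t = r·√(n−2)/√(1−r²) = 0.2427·√10 / √(1−0.058903) = 0.767485 / 0.970102 = 0.791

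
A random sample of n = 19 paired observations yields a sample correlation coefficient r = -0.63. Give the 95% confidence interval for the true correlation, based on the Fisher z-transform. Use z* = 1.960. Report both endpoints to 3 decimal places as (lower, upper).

z_r = atanh(-0.63) = -0.741416;  SE = 1/√(n−3) = 1/√16 = 0.250000
z-limits: -0.741416 ± 1.960·0.250000 = -0.741416 ± 0.490000 = [-1.231416, -0.251416]
ρ-limits: (tanh -1.231416, tanh -0.251416) = (-0.843, -0.246)

(-0.843, -0.246)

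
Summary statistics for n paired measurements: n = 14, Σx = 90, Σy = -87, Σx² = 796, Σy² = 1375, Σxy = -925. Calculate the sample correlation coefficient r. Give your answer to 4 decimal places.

S_xy = nΣxy − ΣxΣy = 14·(-925) − 90·(-87) = -12950 − (-7830) = -5120
S_xx = nΣx² − (Σx)² = 14·796 − 90² = 11144 − 8100 = 3044
S_yy = nΣy² − (Σy)² = 14·1375 − (-87)² = 19250 − 7569 = 11681
r = S_xy / √(S_xx·S_yy) = -5120 / √(3044·11681) = -5120 / √35556964 = -5120 / 5962.9660 = -0.8586

-0.8586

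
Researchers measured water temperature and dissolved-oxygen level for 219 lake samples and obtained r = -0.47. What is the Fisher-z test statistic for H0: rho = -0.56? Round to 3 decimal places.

Fisher z: atanh(-0.47) = -0.510070, atanh(-0.56) = -0.632833
z = (z_r − z_0)·√(n−3) = (-0.510070 − (-0.632833))·√216 = 0.122763 · 14.696938 = 1.804

1.804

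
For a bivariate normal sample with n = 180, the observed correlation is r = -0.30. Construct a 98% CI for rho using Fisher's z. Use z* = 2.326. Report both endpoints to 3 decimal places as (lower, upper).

(-0.450, -0.134)

z_r = atanh(-0.30) = -0.309520;  SE = 1/√(n−3) = 1/√177 = 0.075165
z-limits: -0.309520 ± 2.326·0.075165 = -0.309520 ± 0.174834 = [-0.484354, -0.134686]
ρ-limits: (tanh -0.484354, tanh -0.134686) = (-0.450, -0.134)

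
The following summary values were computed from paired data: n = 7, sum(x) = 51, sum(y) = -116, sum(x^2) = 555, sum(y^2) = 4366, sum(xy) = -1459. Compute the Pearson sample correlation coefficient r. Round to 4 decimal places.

Numerator: nΣxy − (Σx)(Σy) = 7·(-1459) − (51)(-116) = -4297
Denominator: √[(nΣx²−(Σx)²)(nΣy²−(Σy)²)]
  nΣx²−(Σx)² = 7·555 − 2601 = 1284;  nΣy²−(Σy)² = 7·4366 − 13456 = 17106
  √(1284·17106) = √21964104 = 4686.5877
r = -4297 / 4686.5877 = -0.9169

-0.9169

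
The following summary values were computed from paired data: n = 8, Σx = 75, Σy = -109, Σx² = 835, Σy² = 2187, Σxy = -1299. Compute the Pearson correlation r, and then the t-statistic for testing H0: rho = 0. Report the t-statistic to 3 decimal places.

-5.407

S_xy = nΣxy − ΣxΣy = 8·(-1299) − 75·(-109) = -10392 − (-8175) = -2217
S_xx = nΣx² − (Σx)² = 8·835 − 75² = 6680 − 5625 = 1055
S_yy = nΣy² − (Σy)² = 8·2187 − (-109)² = 17496 − 11881 = 5615
r = S_xy / √(S_xx·S_yy) = -2217 / √(1055·5615) = -2217 / √5923825 = -2217 / 2433.8909 = -0.9109
t = r·√(n−2)/√(1−r²) = -0.9109·√6 / √(1−0.829739) = -2.231240 / 0.412627 = -5.407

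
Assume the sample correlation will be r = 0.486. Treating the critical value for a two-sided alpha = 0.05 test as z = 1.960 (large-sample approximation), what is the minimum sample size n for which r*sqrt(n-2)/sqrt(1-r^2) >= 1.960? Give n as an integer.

r√(n−2)/√(1−r²) ≥ 1.960  ⇔  n−2 ≥ (1.960)²·(1−r²)/r²
(1−r²)/r² = (1−0.236196)/0.236196 = 3.2338
n ≥ 2 + 3.8416·3.2338 = 2 + 12.4230 = 14.4230
⌈14.4230⌉ = 15

15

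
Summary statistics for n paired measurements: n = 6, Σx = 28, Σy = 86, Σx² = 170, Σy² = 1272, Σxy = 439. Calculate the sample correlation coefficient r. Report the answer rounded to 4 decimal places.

Numerator: nΣxy − (Σx)(Σy) = 6·439 − (28)(86) = 226
Denominator: √[(nΣx²−(Σx)²)(nΣy²−(Σy)²)]
  nΣx²−(Σx)² = 6·170 − 784 = 236;  nΣy²−(Σy)² = 6·1272 − 7396 = 236
  √(236·236) = √55696 = 236.0000
r = 226 / 236.0000 = 0.9576

0.9576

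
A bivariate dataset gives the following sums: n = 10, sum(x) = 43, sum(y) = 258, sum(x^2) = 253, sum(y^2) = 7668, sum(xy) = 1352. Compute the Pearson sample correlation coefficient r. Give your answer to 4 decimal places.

0.9243

S_xy = nΣxy − ΣxΣy = 10·1352 − 43·258 = 13520 − 11094 = 2426
S_xx = nΣx² − (Σx)² = 10·253 − 43² = 2530 − 1849 = 681
S_yy = nΣy² − (Σy)² = 10·7668 − 258² = 76680 − 66564 = 10116
r = S_xy / √(S_xx·S_yy) = 2426 / √(681·10116) = 2426 / √6888996 = 2426 / 2624.6897 = 0.9243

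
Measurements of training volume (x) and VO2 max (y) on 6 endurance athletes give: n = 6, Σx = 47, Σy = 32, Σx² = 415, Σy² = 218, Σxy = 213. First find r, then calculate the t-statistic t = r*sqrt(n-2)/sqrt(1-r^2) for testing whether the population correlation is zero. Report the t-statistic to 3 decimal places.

-2.667

Numerator: nΣxy − (Σx)(Σy) = 6·213 − (47)(32) = -226
Denominator: √[(nΣx²−(Σx)²)(nΣy²−(Σy)²)]
  nΣx²−(Σx)² = 6·415 − 2209 = 281;  nΣy²−(Σy)² = 6·218 − 1024 = 284
  √(281·284) = √79804 = 282.4960
r = -226 / 282.4960 = -0.8000
t = r·√(n−2)/√(1−r²) = -0.8000·√4 / √(1−0.640000) = -1.600000 / 0.600000 = -2.667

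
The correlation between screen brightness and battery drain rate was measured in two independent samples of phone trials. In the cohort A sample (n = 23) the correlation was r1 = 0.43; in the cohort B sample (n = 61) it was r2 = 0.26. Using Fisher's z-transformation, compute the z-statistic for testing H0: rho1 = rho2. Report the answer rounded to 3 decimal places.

z1 = atanh(0.43) = 0.459897,  z2 = atanh(0.26) = 0.266108
SE = √(1/(n1−3) + 1/(n2−3)) = √(1/20 + 1/58) = √(0.0500000 + 0.0172414) = √0.0672414 = 0.259309
z = (z1 − z2)/SE = (0.459897 − 0.266108) / 0.259309 = 0.193789 / 0.259309 = 0.747

0.747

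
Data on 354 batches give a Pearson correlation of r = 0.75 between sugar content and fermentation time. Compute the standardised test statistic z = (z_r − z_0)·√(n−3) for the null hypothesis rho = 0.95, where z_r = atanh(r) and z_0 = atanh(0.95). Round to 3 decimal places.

-16.090

z_r = atanh(0.75) = 0.972955,  z_0 = atanh(0.95) = 1.831781
SE = 1/√(n−3) = 1/√351 = 0.053376
z = (z_r − z_0)/SE = (0.972955 − 1.831781) / 0.053376 = -0.858826 / 0.053376 = -16.090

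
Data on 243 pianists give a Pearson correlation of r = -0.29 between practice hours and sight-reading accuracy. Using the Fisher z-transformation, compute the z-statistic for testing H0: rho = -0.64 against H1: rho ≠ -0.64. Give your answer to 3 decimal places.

7.120

Fisher z: atanh(-0.29) = -0.298566, atanh(-0.64) = -0.758174
z = (z_r − z_0)·√(n−3) = (-0.298566 − (-0.758174))·√240 = 0.459608 · 15.491933 = 7.120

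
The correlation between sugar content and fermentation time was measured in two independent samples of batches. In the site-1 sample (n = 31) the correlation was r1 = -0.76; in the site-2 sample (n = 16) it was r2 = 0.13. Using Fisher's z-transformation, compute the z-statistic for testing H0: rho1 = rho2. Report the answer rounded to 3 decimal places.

Fisher z-transforms: z1 = atanh(-0.76) = -0.996215, z2 = atanh(0.13) = 0.130740; difference d = -1.126955
Var(d) = 1/28 + 1/13 = 0.0357143 + 0.0769231 = 0.1126374
z = d/√Var(d) = -1.126955 / √0.1126374 = -1.126955 / 0.335615 = -3.358

-3.358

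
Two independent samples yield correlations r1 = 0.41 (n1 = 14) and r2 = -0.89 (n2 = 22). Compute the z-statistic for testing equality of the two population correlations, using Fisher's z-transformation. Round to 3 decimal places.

4.903

z1 = atanh(0.41) = 0.435611,  z2 = atanh(-0.89) = -1.421926
SE = √(1/(n1−3) + 1/(n2−3)) = √(1/11 + 1/19) = √(0.0909091 + 0.0526316) = √0.1435407 = 0.378868
z = (z1 − z2)/SE = (0.435611 − (-1.421926)) / 0.378868 = 1.857537 / 0.378868 = 4.903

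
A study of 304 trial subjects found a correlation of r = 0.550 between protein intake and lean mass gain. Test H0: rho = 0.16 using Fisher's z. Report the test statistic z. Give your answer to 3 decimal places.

7.929

Fisher z: atanh(0.550) = 0.618381, atanh(0.16) = 0.161387
z = (z_r − z_0)·√(n−3) = (0.618381 − 0.161387)·√301 = 0.456994 · 17.349352 = 7.929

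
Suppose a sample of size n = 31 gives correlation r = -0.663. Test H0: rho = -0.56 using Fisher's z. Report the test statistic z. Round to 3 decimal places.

z_r = atanh(-0.663) = -0.798148,  z_0 = atanh(-0.56) = -0.632833
SE = 1/√(n−3) = 1/√28 = 0.188982
z = (z_r − z_0)/SE = (-0.798148 − (-0.632833)) / 0.188982 = -0.165315 / 0.188982 = -0.875

-0.875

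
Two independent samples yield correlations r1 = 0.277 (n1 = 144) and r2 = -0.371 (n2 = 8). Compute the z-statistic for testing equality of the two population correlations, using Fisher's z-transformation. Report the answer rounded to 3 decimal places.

z1 = atanh(0.277) = 0.284430,  z2 = atanh(-0.371) = -0.389582
SE = √(1/(n1−3) + 1/(n2−3)) = √(1/141 + 1/5) = √(0.0070922 + 0.2000000) = √0.2070922 = 0.455074
z = (z1 − z2)/SE = (0.284430 − (-0.389582)) / 0.455074 = 0.674012 / 0.455074 = 1.481

1.481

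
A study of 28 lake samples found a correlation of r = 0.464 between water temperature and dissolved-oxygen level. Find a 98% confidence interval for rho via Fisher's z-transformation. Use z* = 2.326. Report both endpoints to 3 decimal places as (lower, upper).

(0.037, 0.748)

Fisher z: z_r = atanh(r) = ½·ln((1+0.464)/(1−0.464)) = 0.502397
SE(z) = 1/√(n−3) = 1/√25 = 0.200000
98% ⇒ z* = 2.326; margin = 2.326·0.200000 = 0.465200
CI on z-scale: (0.037197, 0.967597)
Back-transform: tanh(0.037197) = 0.037180, tanh(0.967597) = 0.747646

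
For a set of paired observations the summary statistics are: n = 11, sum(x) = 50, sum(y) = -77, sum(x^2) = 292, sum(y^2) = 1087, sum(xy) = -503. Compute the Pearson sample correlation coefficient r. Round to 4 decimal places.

Numerator: nΣxy − (Σx)(Σy) = 11·(-503) − (50)(-77) = -1683
Denominator: √[(nΣx²−(Σx)²)(nΣy²−(Σy)²)]
  nΣx²−(Σx)² = 11·292 − 2500 = 712;  nΣy²−(Σy)² = 11·1087 − 5929 = 6028
  √(712·6028) = √4291936 = 2071.6988
r = -1683 / 2071.6988 = -0.8124

-0.8124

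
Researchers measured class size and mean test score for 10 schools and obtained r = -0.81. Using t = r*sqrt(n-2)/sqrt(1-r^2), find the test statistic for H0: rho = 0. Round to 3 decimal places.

-3.907

t = r·√(n−2) / √(1−r²) with r = -0.81, n = 10
  = -0.81·√8 / √(1 − 0.6561)
  = -0.81·2.828427 / 0.586430
  = -2.291026 / 0.586430 = -3.907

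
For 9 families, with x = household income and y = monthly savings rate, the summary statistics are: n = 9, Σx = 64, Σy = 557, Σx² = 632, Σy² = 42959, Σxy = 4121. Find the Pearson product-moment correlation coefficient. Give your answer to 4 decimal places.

Numerator: nΣxy − (Σx)(Σy) = 9·4121 − (64)(557) = 1441
Denominator: √[(nΣx²−(Σx)²)(nΣy²−(Σy)²)]
  nΣx²−(Σx)² = 9·632 − 4096 = 1592;  nΣy²−(Σy)² = 9·42959 − 310249 = 76382
  √(1592·76382) = √121600144 = 11027.2455
r = 1441 / 11027.2455 = 0.1307

0.1307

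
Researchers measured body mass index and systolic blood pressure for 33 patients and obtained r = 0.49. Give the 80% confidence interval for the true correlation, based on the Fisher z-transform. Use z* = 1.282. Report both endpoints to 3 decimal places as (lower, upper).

(0.293, 0.647)

z_r = atanh(0.49) = 0.536060;  SE = 1/√(n−3) = 1/√30 = 0.182574
z-limits: 0.536060 ± 1.282·0.182574 = 0.536060 ± 0.234060 = [0.302000, 0.770120]
ρ-limits: (tanh 0.302000, tanh 0.770120) = (0.293, 0.647)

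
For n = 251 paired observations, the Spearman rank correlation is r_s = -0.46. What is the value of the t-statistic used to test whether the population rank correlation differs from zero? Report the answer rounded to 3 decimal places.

t = r_s·√(n−2) / √(1−r_s²) with r_s = -0.46, n = 251
  = -0.46·√249 / √(1 − 0.2116)
  = -0.46·15.779734 / 0.887919
  = -7.258678 / 0.887919 = -8.175

-8.175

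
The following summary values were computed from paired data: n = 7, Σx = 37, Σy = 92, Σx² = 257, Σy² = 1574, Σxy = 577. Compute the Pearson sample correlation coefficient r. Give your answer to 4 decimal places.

0.6059

S_xy = nΣxy − ΣxΣy = 7·577 − 37·92 = 4039 − 3404 = 635
S_xx = nΣx² − (Σx)² = 7·257 − 37² = 1799 − 1369 = 430
S_yy = nΣy² − (Σy)² = 7·1574 − 92² = 11018 − 8464 = 2554
r = S_xy / √(S_xx·S_yy) = 635 / √(430·2554) = 635 / √1098220 = 635 / 1047.9599 = 0.6059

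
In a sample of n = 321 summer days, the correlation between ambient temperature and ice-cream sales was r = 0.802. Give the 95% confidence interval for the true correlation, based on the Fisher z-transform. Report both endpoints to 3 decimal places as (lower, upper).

(0.759, 0.838)

Fisher z: z_r = atanh(r) = ½·ln((1+0.802)/(1−0.802)) = 1.104193
SE(z) = 1/√(n−3) = 1/√318 = 0.056077
95% ⇒ z* = 1.960; margin = 1.960·0.056077 = 0.109911
CI on z-scale: (0.994282, 1.214104)
Back-transform: tanh(0.994282) = 0.759182, tanh(1.214104) = 0.837906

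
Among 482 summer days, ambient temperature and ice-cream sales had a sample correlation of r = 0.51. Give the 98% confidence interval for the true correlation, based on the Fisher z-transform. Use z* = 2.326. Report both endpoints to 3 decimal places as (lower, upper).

(0.427, 0.584)

z_r = atanh(0.51) = 0.562730;  SE = 1/√(n−3) = 1/√479 = 0.045691
z-limits: 0.562730 ± 2.326·0.045691 = 0.562730 ± 0.106277 = [0.456453, 0.669007]
ρ-limits: (tanh 0.456453, tanh 0.669007) = (0.427, 0.584)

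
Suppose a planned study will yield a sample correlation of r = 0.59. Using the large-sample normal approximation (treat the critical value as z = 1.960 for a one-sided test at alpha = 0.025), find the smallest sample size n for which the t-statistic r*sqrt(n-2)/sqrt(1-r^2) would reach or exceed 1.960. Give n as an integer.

r√(n−2)/√(1−r²) ≥ 1.960  ⇔  n−2 ≥ (1.960)²·(1−r²)/r²
(1−r²)/r² = (1−0.3481)/0.3481 = 1.8727
n ≥ 2 + 3.8416·1.8727 = 2 + 7.1942 = 9.1942
⌈9.1942⌉ = 10

10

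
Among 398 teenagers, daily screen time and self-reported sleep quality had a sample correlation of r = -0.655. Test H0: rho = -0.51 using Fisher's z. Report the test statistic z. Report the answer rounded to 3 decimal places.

-4.398

z_r = atanh(-0.655) = -0.784006,  z_0 = atanh(-0.51) = -0.562730
SE = 1/√(n−3) = 1/√395 = 0.050315
z = (z_r − z_0)/SE = (-0.784006 − (-0.562730)) / 0.050315 = -0.221276 / 0.050315 = -4.398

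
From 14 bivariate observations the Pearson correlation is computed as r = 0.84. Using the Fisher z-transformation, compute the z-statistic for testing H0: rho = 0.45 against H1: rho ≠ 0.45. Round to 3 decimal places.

Fisher z: atanh(0.84) = 1.221174, atanh(0.45) = 0.484700
z = (z_r − z_0)·√(n−3) = (1.221174 − 0.484700)·√11 = 0.736474 · 3.316625 = 2.443

2.443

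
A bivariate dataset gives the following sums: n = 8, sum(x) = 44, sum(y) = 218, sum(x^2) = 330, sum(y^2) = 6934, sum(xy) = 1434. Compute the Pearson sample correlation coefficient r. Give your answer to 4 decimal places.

0.7948

S_xy = nΣxy − ΣxΣy = 8·1434 − 44·218 = 11472 − 9592 = 1880
S_xx = nΣx² − (Σx)² = 8·330 − 44² = 2640 − 1936 = 704
S_yy = nΣy² − (Σy)² = 8·6934 − 218² = 55472 − 47524 = 7948
r = S_xy / √(S_xx·S_yy) = 1880 / √(704·7948) = 1880 / √5595392 = 1880 / 2365.4581 = 0.7948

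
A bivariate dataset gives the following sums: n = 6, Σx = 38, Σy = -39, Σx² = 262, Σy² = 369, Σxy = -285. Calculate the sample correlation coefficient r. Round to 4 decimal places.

-0.7655

Numerator: nΣxy − (Σx)(Σy) = 6·(-285) − (38)(-39) = -228
Denominator: √[(nΣx²−(Σx)²)(nΣy²−(Σy)²)]
  nΣx²−(Σx)² = 6·262 − 1444 = 128;  nΣy²−(Σy)² = 6·369 − 1521 = 693
  √(128·693) = √88704 = 297.8322
r = -228 / 297.8322 = -0.7655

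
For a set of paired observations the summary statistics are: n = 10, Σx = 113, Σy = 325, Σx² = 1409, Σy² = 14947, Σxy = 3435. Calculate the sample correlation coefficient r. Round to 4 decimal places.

Numerator: nΣxy − (Σx)(Σy) = 10·3435 − (113)(325) = -2375
Denominator: √[(nΣx²−(Σx)²)(nΣy²−(Σy)²)]
  nΣx²−(Σx)² = 10·1409 − 12769 = 1321;  nΣy²−(Σy)² = 10·14947 − 105625 = 43845
  √(1321·43845) = √57919245 = 7610.4694
r = -2375 / 7610.4694 = -0.3121

-0.3121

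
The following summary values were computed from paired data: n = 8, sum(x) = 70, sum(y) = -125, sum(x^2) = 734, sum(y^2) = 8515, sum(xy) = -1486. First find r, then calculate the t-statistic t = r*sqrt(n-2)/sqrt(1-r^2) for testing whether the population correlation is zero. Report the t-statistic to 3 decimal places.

S_xy = nΣxy − ΣxΣy = 8·(-1486) − 70·(-125) = -11888 − (-8750) = -3138
S_xx = nΣx² − (Σx)² = 8·734 − 70² = 5872 − 4900 = 972
S_yy = nΣy² − (Σy)² = 8·8515 − (-125)² = 68120 − 15625 = 52495
r = S_xy / √(S_xx·S_yy) = -3138 / √(972·52495) = -3138 / √51025140 = -3138 / 7143.1884 = -0.4393
t = r·√(n−2)/√(1−r²) = -0.4393·√6 / √(1−0.192984) = -1.076061 / 0.898341 = -1.198

-1.198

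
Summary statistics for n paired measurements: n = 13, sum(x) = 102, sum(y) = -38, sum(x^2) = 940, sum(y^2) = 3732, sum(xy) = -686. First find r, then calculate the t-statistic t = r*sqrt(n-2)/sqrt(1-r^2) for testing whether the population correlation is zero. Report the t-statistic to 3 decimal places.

-2.158

S_xy = nΣxy − ΣxΣy = 13·(-686) − 102·(-38) = -8918 − (-3876) = -5042
S_xx = nΣx² − (Σx)² = 13·940 − 102² = 12220 − 10404 = 1816
S_yy = nΣy² − (Σy)² = 13·3732 − (-38)² = 48516 − 1444 = 47072
r = S_xy / √(S_xx·S_yy) = -5042 / √(1816·47072) = -5042 / √85482752 = -5042 / 9245.6883 = -0.5453
t = r·√(n−2)/√(1−r²) = -0.5453·√11 / √(1−0.297352) = -1.808555 / 0.838241 = -2.158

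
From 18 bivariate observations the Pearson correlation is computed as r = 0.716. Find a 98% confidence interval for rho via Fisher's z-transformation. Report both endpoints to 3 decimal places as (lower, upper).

Fisher z: z_r = atanh(r) = ½·ln((1+0.716)/(1−0.716)) = 0.899389
SE(z) = 1/√(n−3) = 1/√15 = 0.258199
98% ⇒ z* = 2.326; margin = 2.326·0.258199 = 0.600571
CI on z-scale: (0.298818, 1.499960)
Back-transform: tanh(0.298818) = 0.290231, tanh(1.499960) = 0.905141

(0.290, 0.905)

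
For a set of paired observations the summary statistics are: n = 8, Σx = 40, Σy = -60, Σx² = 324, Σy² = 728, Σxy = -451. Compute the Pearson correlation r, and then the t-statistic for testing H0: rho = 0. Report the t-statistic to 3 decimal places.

S_xy = nΣxy − ΣxΣy = 8·(-451) − 40·(-60) = -3608 − (-2400) = -1208
S_xx = nΣx² − (Σx)² = 8·324 − 40² = 2592 − 1600 = 992
S_yy = nΣy² − (Σy)² = 8·728 − (-60)² = 5824 − 3600 = 2224
r = S_xy / √(S_xx·S_yy) = -1208 / √(992·2224) = -1208 / √2206208 = -1208 / 1485.3309 = -0.8133
t = r·√(n−2)/√(1−r²) = -0.8133·√6 / √(1−0.661457) = -1.992170 / 0.581844 = -3.424

-3.424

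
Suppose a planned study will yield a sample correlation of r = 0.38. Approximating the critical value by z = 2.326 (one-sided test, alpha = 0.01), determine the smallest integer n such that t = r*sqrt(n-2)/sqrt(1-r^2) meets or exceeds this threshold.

35

Need r·√(n−2)/√(1−r²) ≥ 2.326
√(n−2) ≥ 2.326·√(1−0.1444) / 0.38 = 2.326·0.924986 / 0.38 = 5.6619
n−2 ≥ 32.0571  ⇒  n ≥ 34.0571
Smallest integer n = 35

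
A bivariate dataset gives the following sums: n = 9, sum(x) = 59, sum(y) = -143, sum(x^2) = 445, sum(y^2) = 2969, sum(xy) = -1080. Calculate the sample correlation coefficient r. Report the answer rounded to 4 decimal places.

S_xy = nΣxy − ΣxΣy = 9·(-1080) − 59·(-143) = -9720 − (-8437) = -1283
S_xx = nΣx² − (Σx)² = 9·445 − 59² = 4005 − 3481 = 524
S_yy = nΣy² − (Σy)² = 9·2969 − (-143)² = 26721 − 20449 = 6272
r = S_xy / √(S_xx·S_yy) = -1283 / √(524·6272) = -1283 / √3286528 = -1283 / 1812.8784 = -0.7077

-0.7077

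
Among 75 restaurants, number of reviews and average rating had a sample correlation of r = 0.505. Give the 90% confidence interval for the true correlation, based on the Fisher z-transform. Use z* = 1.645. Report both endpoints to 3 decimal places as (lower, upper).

(0.347, 0.635)

z_r = atanh(0.505) = 0.555995;  SE = 1/√(n−3) = 1/√72 = 0.117851
z-limits: 0.555995 ± 1.645·0.117851 = 0.555995 ± 0.193865 = [0.362130, 0.749860]
ρ-limits: (tanh 0.362130, tanh 0.749860) = (0.347, 0.635)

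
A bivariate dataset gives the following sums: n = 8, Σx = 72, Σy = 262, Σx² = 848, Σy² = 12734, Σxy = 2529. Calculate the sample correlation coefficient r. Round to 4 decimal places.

S_xy = nΣxy − ΣxΣy = 8·2529 − 72·262 = 20232 − 18864 = 1368
S_xx = nΣx² − (Σx)² = 8·848 − 72² = 6784 − 5184 = 1600
S_yy = nΣy² − (Σy)² = 8·12734 − 262² = 101872 − 68644 = 33228
r = S_xy / √(S_xx·S_yy) = 1368 / √(1600·33228) = 1368 / √53164800 = 1368 / 7291.4196 = 0.1876

0.1876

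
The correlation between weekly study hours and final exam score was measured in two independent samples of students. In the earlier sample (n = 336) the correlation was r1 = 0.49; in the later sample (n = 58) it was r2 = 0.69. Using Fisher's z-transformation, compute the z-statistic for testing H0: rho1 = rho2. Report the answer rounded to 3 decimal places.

-2.143

Fisher z-transforms: z1 = atanh(0.49) = 0.536060, z2 = atanh(0.69) = 0.847956; difference d = -0.311896
Var(d) = 1/333 + 1/55 = 0.0030030 + 0.0181818 = 0.0211848
z = d/√Var(d) = -0.311896 / √0.0211848 = -0.311896 / 0.145550 = -2.143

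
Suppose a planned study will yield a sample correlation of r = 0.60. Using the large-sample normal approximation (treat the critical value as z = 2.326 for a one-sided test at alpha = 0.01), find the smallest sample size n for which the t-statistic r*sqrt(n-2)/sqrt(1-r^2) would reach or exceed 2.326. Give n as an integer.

12

Need r·√(n−2)/√(1−r²) ≥ 2.326
√(n−2) ≥ 2.326·√(1−0.3600) / 0.60 = 2.326·0.800000 / 0.60 = 3.1013
n−2 ≥ 9.6181  ⇒  n ≥ 11.6181
Smallest integer n = 12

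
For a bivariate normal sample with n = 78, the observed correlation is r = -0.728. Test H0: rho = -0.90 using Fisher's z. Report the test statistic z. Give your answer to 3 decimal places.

4.744

z_r = atanh(-0.728) = -0.924459,  z_0 = atanh(-0.90) = -1.472219
SE = 1/√(n−3) = 1/√75 = 0.115470
z = (z_r − z_0)/SE = (-0.924459 − (-1.472219)) / 0.115470 = 0.547760 / 0.115470 = 4.744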